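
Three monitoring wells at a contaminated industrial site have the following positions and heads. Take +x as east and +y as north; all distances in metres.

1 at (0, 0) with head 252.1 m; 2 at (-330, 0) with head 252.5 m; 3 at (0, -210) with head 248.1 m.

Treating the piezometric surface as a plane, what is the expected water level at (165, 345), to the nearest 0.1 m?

258.5 m

∂h/∂x = (252.5 − 252.1) / (-330 − 0) = -0.001212
∂h/∂y = (248.1 − 252.1) / (-210 − 0) = +0.01905
h(165, 345) = 252.1 + (-0.001212)·(165) + (+0.01905)·(345) = 252.1 -0.200 +6.571 = 258.471 m.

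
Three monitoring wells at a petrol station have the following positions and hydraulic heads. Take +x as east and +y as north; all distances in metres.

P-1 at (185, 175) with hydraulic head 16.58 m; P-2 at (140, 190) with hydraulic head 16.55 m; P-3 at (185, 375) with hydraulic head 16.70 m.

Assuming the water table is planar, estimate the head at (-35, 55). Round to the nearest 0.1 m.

16.3 m

Differences from P-1: to P-2 (Δx, Δy, Δh) = (-45, 15, -0.03); to P-3 = (0, 200, +0.12).
Determinant of the coordinate differences = (-45)·200 − 0·15 = -9000.
∂h/∂x = [(-0.03)·200 − (+0.12)·15] / -9000 = +0.0008667
∂h/∂y = [(-45)·(+0.12) − 0·(-0.03)] / -9000 = +0.0006000
h(-35, 55) = 16.58 + (+0.0008667)·(-220) + (+0.0006000)·(-120) = 16.58 -0.191 -0.072 = 16.317 m.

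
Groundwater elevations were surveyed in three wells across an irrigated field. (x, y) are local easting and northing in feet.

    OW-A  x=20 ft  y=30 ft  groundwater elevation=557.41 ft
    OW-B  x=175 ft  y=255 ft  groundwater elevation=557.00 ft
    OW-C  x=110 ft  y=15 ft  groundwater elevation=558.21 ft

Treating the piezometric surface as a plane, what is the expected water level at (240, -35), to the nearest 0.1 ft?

559.6 ft

Taking OW-A as reference: OW-B−OW-A = (155, 225, -0.41); OW-C−OW-A = (90, -15, +0.80).
Determinant of the coordinate differences = 155·(-15) − 90·225 = -22575.
∂h/∂x = [(-0.41)·(-15) − (+0.80)·225] / -22575 = +0.007701
∂h/∂y = [155·(+0.80) − 90·(-0.41)] / -22575 = -0.007127
h(240, -35) = 557.41 + (+0.007701)·(220) + (-0.007127)·(-65) = 557.41 +1.694 +0.463 = 559.567 ft.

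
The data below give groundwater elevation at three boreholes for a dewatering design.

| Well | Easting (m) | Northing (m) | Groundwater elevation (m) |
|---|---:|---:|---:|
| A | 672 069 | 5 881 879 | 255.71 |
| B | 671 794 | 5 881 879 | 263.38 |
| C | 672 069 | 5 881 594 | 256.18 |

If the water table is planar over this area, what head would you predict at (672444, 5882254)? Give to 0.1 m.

244.6 m

∂h/∂x = (263.38 − 255.71) / (671794 − 672069) = -0.02789
∂h/∂y = (256.18 − 255.71) / (5881594 − 5881879) = -0.001649
h(672444, 5882254) = 255.71 + (-0.02789)·(375) + (-0.001649)·(375) = 255.71 -10.459 -0.618 = 244.632 m.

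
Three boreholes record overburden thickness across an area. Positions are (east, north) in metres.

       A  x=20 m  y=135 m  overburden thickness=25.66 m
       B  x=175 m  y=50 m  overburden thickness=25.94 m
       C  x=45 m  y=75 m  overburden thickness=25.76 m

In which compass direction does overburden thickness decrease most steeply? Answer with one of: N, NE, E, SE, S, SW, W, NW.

Taking A as reference: B−A = (155, -85, +0.28); C−A = (25, -60, +0.10).
Solve a·Δx + b·Δy = Δd: det = 155·(-60) − 25·(-85) = -7175.
∂d/∂x = [(+0.28)·(-60) − (+0.10)·(-85)] / -7175 = +0.001157
∂d/∂y = [155·(+0.10) − 25·(+0.28)] / -7175 = -0.001185
Steepest decrease is along −∇f = (-0.001157 E, +0.001185 N) → northwest.

NW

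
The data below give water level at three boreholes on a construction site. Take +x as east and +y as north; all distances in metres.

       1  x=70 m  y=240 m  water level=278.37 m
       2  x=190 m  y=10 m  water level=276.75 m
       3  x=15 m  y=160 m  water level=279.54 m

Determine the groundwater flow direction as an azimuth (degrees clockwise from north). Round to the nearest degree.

083°

Taking 1 as reference: 2−1 = (120, -230, -1.62); 3−1 = (-55, -80, +1.17).
Solve a·Δx + b·Δy = Δh: det = 120·(-80) − (-55)·(-230) = -22250.
∂h/∂x = [(-1.62)·(-80) − (+1.17)·(-230)] / -22250 = -0.01792
∂h/∂y = [120·(+1.17) − (-55)·(-1.62)] / -22250 = -0.002306
Flow direction (−∇h) has components (+0.01792 E, +0.002306 N).
Azimuth = atan2(E, N) = atan2(+0.01792, +0.002306) = 82.7° ≈ 083°.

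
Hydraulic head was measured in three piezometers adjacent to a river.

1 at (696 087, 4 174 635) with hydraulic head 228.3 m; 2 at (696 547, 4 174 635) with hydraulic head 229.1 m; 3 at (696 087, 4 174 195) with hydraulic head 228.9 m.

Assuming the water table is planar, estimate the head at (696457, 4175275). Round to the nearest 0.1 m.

∂h/∂x = (229.1 − 228.3) / (696547 − 696087) = +0.001739
∂h/∂y = (228.9 − 228.3) / (4174195 − 4174635) = -0.001364
h(696457, 4175275) = 228.3 + (+0.001739)·(370) + (-0.001364)·(640) = 228.3 +0.643 -0.873 = 228.071 m.

228.1 m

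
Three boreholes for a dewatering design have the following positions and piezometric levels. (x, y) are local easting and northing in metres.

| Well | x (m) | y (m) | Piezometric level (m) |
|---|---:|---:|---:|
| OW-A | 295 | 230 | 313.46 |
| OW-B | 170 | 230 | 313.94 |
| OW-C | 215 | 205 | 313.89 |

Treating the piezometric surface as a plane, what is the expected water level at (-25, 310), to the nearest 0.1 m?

With h = a·x + b·y + c and OW-A as origin, the differences give:
  (-125)·a + 0·b = +0.48
  (-80)·a + (-25)·b = +0.43
Eliminate b (×(-25) and ×0, subtract): 3125·a = -12.000 → a = ∂h/∂x = -0.003840
Back-substitute: b = ∂h/∂y = -0.004912.
h(-25, 310) = 313.46 + (-0.003840)·(-320) + (-0.004912)·(80) = 313.46 +1.229 -0.393 = 314.296 m.

314.3 m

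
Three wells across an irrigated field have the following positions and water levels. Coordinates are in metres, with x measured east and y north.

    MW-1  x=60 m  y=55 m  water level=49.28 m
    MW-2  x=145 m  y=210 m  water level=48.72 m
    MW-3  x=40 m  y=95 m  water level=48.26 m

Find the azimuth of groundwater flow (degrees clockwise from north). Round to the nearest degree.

306°

Taking MW-1 as reference: MW-2−MW-1 = (85, 155, -0.56); MW-3−MW-1 = (-20, 40, -1.02).
Determinant of the coordinate differences = 85·40 − (-20)·155 = 6500.
∂h/∂x = [(-0.56)·40 − (-1.02)·155] / 6500 = +0.02088
∂h/∂y = [85·(-1.02) − (-20)·(-0.56)] / 6500 = -0.01506
Flow direction (−∇h) has components (-0.02088 E, +0.01506 N).
Azimuth = atan2(E, N) = atan2(-0.02088, +0.01506) = 305.8° ≈ 306°.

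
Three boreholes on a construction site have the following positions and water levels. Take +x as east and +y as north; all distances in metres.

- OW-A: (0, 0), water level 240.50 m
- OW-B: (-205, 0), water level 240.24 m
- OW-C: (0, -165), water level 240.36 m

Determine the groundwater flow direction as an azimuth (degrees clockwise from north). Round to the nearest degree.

236°

∂h/∂x = (240.24 − 240.50) / (-205 − 0) = +0.001268
∂h/∂y = (240.36 − 240.50) / (-165 − 0) = +0.0008485
Flow direction (−∇h) has components (-0.001268 E, -0.0008485 N).
Azimuth = atan2(E, N) = atan2(-0.001268, -0.0008485) = 236.2° ≈ 236°.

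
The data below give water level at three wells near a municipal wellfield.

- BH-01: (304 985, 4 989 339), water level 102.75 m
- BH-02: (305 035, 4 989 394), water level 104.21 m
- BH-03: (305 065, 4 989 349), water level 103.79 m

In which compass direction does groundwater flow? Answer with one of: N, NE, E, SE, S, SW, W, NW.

SW

Differences from BH-01: to BH-02 (Δx, Δy, Δh) = (50, 55, +1.46); to BH-03 = (80, 10, +1.04).
Solve a·Δx + b·Δy = Δh: det = 50·10 − 80·55 = -3900.
∂h/∂x = [(+1.46)·10 − (+1.04)·55] / -3900 = +0.01092
∂h/∂y = [50·(+1.04) − 80·(+1.46)] / -3900 = +0.01662
Flow = −∇h = (-0.01092 east, -0.01662 north), which points southwest.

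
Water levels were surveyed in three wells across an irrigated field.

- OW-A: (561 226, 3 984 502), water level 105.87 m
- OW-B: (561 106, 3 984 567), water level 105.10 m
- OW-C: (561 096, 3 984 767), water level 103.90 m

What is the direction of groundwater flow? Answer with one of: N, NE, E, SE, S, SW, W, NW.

NW

Differences from OW-A: to OW-B (Δx, Δy, Δh) = (-120, 65, -0.77); to OW-C = (-130, 265, -1.97).
Determinant of the coordinate differences = (-120)·265 − (-130)·65 = -23350.
∂h/∂x = [(-0.77)·265 − (-1.97)·65] / -23350 = +0.003255
∂h/∂y = [(-120)·(-1.97) − (-130)·(-0.77)] / -23350 = -0.005837
Flow = −∇h = (-0.003255 east, +0.005837 north), which points northwest.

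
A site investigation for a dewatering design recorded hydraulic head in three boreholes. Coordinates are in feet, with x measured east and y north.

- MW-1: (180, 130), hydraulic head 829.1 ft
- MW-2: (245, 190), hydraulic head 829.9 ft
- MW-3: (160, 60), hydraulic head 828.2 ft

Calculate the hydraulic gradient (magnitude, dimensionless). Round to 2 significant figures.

With h = a·x + b·y + c and MW-1 as origin, the differences give:
  65·a + 60·b = +0.8
  (-20)·a + (-70)·b = -0.9
Eliminate b (×(-70) and ×60, subtract): -3350·a = -2.00 → a = ∂h/∂x = +0.0005970
Back-substitute: b = ∂h/∂y = +0.01269.
|∇h| = √(0.0005970² + 0.01269²) = 0.0127

0.013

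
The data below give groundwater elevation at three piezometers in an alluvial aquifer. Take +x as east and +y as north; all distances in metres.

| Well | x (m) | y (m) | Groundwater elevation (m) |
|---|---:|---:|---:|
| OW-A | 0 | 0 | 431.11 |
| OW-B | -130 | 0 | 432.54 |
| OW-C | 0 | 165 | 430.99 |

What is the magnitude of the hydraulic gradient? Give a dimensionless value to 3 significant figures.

0.0110

∂h/∂x = (432.54 − 431.11) / (-130 − 0) = -0.01100
∂h/∂y = (430.99 − 431.11) / (165 − 0) = -0.0007273
|∇h| = √(-0.01100² + -0.0007273²) = 0.01102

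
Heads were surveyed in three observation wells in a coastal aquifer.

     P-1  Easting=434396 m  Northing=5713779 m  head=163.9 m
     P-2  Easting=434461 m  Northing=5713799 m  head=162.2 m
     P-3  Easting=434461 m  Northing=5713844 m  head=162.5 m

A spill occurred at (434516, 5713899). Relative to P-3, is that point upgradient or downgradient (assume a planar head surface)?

Taking P-1 as reference: P-2−P-1 = (65, 20, -1.7); P-3−P-1 = (65, 65, -1.4).
Solve a·Δx + b·Δy = Δh: det = 65·65 − 65·20 = 2925.
∂h/∂x = [(-1.7)·65 − (-1.4)·20] / 2925 = -0.02821
∂h/∂y = [65·(-1.4) − 65·(-1.7)] / 2925 = +0.006667
Head at (434516, 5713899) = 163.9 + (-0.02821)·(120) + (+0.006667)·(120) = 161.32 m.
That is lower than the 162.5 m at P-3, so the point is downgradient.

downgradient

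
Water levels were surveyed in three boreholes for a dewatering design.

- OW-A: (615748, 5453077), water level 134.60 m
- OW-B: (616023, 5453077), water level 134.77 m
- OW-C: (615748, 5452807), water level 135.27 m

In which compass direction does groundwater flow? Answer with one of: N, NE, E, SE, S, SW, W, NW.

∂h/∂x = (134.77 − 134.60) / (616023 − 615748) = +0.0006182
∂h/∂y = (135.27 − 134.60) / (5452807 − 5453077) = -0.002481
Flow = −∇h = (-0.0006182 east, +0.002481 north), which points north.

N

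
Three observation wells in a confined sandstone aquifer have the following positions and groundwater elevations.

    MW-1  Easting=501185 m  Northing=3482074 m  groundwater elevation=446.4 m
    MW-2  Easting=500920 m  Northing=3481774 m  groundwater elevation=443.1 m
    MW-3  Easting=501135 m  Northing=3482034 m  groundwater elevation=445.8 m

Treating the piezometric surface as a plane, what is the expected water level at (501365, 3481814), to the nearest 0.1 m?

Differences from MW-1: to MW-2 (Δx, Δy, Δh) = (-265, -300, -3.3); to MW-3 = (-50, -40, -0.6).
Determinant of the coordinate differences = (-265)·(-40) − (-50)·(-300) = -4400.
∂h/∂x = [(-3.3)·(-40) − (-0.6)·(-300)] / -4400 = +0.01091
∂h/∂y = [(-265)·(-0.6) − (-50)·(-3.3)] / -4400 = +0.001364
h(501365, 3481814) = 446.4 + (+0.01091)·(180) + (+0.001364)·(-260) = 446.4 +1.964 -0.355 = 448.009 m.

448.0 m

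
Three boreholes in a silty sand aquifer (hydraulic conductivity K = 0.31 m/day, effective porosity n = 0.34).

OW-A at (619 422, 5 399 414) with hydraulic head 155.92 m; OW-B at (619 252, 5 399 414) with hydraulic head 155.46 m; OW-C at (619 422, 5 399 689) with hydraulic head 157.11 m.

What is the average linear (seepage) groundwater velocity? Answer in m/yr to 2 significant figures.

∂h/∂x = (155.46 − 155.92) / (619252 − 619422) = +0.002706
∂h/∂y = (157.11 − 155.92) / (5399689 − 5399414) = +0.004327
|∇h| = √(0.002706² + 0.004327²) = 0.005103
Seepage velocity v = K·i/n = 0.31 × 0.005103 / 0.34 = 0.004653 m/day = 1.7 m/yr.

1.7 m/yr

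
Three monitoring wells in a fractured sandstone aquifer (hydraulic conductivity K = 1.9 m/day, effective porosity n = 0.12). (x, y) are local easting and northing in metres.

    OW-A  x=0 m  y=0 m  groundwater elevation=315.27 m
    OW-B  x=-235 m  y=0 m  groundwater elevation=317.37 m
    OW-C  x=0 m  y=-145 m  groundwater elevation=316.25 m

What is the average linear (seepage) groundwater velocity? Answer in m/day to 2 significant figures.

0.18 m/day

∂h/∂x = (317.37 − 315.27) / (-235 − 0) = -0.008936
∂h/∂y = (316.25 − 315.27) / (-145 − 0) = -0.006759
|∇h| = √(-0.008936² + -0.006759²) = 0.0112
Seepage velocity v = K·i/n = 1.9 × 0.0112 / 0.12 = 0.1773 m/day.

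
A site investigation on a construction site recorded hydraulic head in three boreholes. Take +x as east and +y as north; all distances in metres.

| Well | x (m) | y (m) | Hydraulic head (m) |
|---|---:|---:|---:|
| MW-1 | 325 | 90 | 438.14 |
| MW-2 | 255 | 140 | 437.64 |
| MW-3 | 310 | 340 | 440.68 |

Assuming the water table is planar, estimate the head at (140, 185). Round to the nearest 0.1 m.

436.4 m

Taking MW-1 as reference: MW-2−MW-1 = (-70, 50, -0.50); MW-3−MW-1 = (-15, 250, +2.54).
Determinant of the coordinate differences = (-70)·250 − (-15)·50 = -16750.
∂h/∂x = [(-0.50)·250 − (+2.54)·50] / -16750 = +0.01504
∂h/∂y = [(-70)·(+2.54) − (-15)·(-0.50)] / -16750 = +0.01106
h(140, 185) = 438.14 + (+0.01504)·(-185) + (+0.01106)·(95) = 438.14 -2.783 +1.051 = 436.408 m.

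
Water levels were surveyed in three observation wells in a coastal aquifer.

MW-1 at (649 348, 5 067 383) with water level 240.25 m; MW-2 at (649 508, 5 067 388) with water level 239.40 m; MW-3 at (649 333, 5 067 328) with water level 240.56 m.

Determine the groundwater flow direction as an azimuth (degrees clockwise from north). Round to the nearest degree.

With h = a·x + b·y + c and MW-1 as origin, the differences give:
  160·a + 5·b = -0.85
  (-15)·a + (-55)·b = +0.31
Eliminate b (×(-55) and ×5, subtract): -8725·a = 45.200 → a = ∂h/∂x = -0.005181
Back-substitute: b = ∂h/∂y = -0.004223.
Flow direction (−∇h) has components (+0.005181 E, +0.004223 N).
Azimuth = atan2(E, N) = atan2(+0.005181, +0.004223) = 50.8° ≈ 051°.

051°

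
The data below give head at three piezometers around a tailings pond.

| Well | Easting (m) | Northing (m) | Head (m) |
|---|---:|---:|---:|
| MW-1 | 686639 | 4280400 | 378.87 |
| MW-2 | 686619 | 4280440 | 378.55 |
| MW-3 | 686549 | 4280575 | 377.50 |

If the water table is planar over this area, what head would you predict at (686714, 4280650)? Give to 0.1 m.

Three-point gradient (reference MW-1): Δ to MW-2 = (-20, 40, -0.32), Δ to MW-3 = (-90, 175, -1.37).
∂h/∂x = -0.01200, ∂h/∂y = -0.01400 (det = 100).
h(686714, 4280650) = 378.87 + (-0.01200)·(75) + (-0.01400)·(250) = 378.87 -0.900 -3.500 = 374.470 m.

374.5 m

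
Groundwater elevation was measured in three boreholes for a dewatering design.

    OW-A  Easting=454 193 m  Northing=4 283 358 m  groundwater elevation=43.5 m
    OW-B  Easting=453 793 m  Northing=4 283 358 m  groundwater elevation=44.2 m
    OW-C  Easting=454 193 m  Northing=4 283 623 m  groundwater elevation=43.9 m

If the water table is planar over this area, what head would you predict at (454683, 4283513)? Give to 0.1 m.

∂h/∂x = (44.2 − 43.5) / (453793 − 454193) = -0.001750
∂h/∂y = (43.9 − 43.5) / (4283623 − 4283358) = +0.001509
h(454683, 4283513) = 43.5 + (-0.001750)·(490) + (+0.001509)·(155) = 43.5 -0.858 +0.234 = 42.876 m.

42.9 m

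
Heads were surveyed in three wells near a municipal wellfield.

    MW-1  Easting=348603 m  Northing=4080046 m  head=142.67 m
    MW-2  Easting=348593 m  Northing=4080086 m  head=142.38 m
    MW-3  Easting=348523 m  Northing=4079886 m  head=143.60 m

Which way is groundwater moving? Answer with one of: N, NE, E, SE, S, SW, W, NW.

Taking MW-1 as reference: MW-2−MW-1 = (-10, 40, -0.29); MW-3−MW-1 = (-80, -160, +0.93).
Solve a·Δx + b·Δy = Δh: det = (-10)·(-160) − (-80)·40 = 4800.
∂h/∂x = [(-0.29)·(-160) − (+0.93)·40] / 4800 = +0.001917
∂h/∂y = [(-10)·(+0.93) − (-80)·(-0.29)] / 4800 = -0.006771
Flow = −∇h = (-0.001917 east, +0.006771 north), which points north.

N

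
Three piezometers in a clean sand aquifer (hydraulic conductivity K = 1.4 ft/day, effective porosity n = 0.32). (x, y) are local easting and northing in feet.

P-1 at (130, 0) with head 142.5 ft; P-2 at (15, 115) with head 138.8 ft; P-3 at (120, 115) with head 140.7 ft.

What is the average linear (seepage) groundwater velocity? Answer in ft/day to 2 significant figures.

With h = a·x + b·y + c and P-1 as origin, the differences give:
  (-115)·a + 115·b = -3.7
  (-10)·a + 115·b = -1.8
Eliminate b (×115 and ×115, subtract): -12075·a = -218.50 → a = ∂h/∂x = +0.01810
Back-substitute: b = ∂h/∂y = -0.01408.
|∇h| = √(0.01810² + -0.01408²) = 0.02293
Seepage velocity v = K·i/n = 1.4 × 0.02293 / 0.32 = 0.1003 ft/day.

0.10 ft/day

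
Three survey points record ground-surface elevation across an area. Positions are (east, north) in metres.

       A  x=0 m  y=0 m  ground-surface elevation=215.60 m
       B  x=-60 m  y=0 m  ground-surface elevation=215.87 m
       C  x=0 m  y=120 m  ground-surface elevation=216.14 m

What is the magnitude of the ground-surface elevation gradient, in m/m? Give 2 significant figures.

0.0064 m/m

∂z/∂x = (215.87 − 215.60) / (-60 − 0) = -0.004500
∂z/∂y = (216.14 − 215.60) / (120 − 0) = +0.004500
|∇f| = √(-0.004500² + 0.004500²) = 0.006364 m/m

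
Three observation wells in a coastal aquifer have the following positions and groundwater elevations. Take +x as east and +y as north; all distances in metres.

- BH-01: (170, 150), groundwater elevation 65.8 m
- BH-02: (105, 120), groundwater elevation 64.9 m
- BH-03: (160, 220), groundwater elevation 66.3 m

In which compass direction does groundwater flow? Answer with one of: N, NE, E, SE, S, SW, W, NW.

Taking BH-01 as reference: BH-02−BH-01 = (-65, -30, -0.9); BH-03−BH-01 = (-10, 70, +0.5).
Determinant of the coordinate differences = (-65)·70 − (-10)·(-30) = -4850.
∂h/∂x = [(-0.9)·70 − (+0.5)·(-30)] / -4850 = +0.009897
∂h/∂y = [(-65)·(+0.5) − (-10)·(-0.9)] / -4850 = +0.008557
Flow = −∇h = (-0.009897 east, -0.008557 north), which points southwest.

SW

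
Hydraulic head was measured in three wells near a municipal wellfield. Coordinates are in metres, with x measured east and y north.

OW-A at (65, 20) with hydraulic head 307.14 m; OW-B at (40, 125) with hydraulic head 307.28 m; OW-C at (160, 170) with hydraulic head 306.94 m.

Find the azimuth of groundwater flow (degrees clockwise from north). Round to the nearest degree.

With h = a·x + b·y + c and OW-A as origin, the differences give:
  (-25)·a + 105·b = +0.14
  95·a + 150·b = -0.20
Eliminate b (×150 and ×105, subtract): -13725·a = 42.000 → a = ∂h/∂x = -0.003060
Back-substitute: b = ∂h/∂y = +0.0006047.
Flow direction (−∇h) has components (+0.003060 E, -0.0006047 N).
Azimuth = atan2(E, N) = atan2(+0.003060, -0.0006047) = 101.2° ≈ 101°.

101°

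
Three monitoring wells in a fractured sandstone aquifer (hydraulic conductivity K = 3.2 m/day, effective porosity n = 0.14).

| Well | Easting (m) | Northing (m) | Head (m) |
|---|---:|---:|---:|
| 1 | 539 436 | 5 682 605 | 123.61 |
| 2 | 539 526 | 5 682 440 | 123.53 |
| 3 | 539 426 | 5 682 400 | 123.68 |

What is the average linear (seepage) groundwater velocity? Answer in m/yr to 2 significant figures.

12 m/yr

Differences from 1: to 2 (Δx, Δy, Δh) = (90, -165, -0.08); to 3 = (-10, -205, +0.07).
Solve a·Δx + b·Δy = Δh: det = 90·(-205) − (-10)·(-165) = -20100.
∂h/∂x = [(-0.08)·(-205) − (+0.07)·(-165)] / -20100 = -0.001391
∂h/∂y = [90·(+0.07) − (-10)·(-0.08)] / -20100 = -0.0002736
|∇h| = √(-0.001391² + -0.0002736²) = 0.001418
Seepage velocity v = K·i/n = 3.2 × 0.001418 / 0.14 = 0.03241 m/day = 11.84 m/yr.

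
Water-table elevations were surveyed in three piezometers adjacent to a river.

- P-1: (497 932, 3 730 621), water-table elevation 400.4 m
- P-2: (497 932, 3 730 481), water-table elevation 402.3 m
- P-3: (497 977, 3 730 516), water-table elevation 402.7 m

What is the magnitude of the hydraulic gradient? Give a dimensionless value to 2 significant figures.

Taking P-1 as reference: P-2−P-1 = (0, -140, +1.9); P-3−P-1 = (45, -105, +2.3).
Determinant of the coordinate differences = 0·(-105) − 45·(-140) = 6300.
∂h/∂x = [(+1.9)·(-105) − (+2.3)·(-140)] / 6300 = +0.01944
∂h/∂y = [0·(+2.3) − 45·(+1.9)] / 6300 = -0.01357
|∇h| = √(0.01944² + -0.01357²) = 0.02371

0.024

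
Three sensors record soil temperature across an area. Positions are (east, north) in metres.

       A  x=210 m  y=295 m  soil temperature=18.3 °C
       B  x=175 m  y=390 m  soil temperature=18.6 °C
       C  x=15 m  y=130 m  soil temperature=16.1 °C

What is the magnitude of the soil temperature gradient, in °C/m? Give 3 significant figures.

0.00861 °C/m

Differences from A: to B (Δx, Δy, Δh) = (-35, 95, +0.3); to C = (-195, -165, -2.2).
Solve a·Δx + b·Δy = ΔT: det = (-35)·(-165) − (-195)·95 = 24300.
∂T/∂x = [(+0.3)·(-165) − (-2.2)·95] / 24300 = +0.006564
∂T/∂y = [(-35)·(-2.2) − (-195)·(+0.3)] / 24300 = +0.005576
|∇f| = √(0.006564² + 0.005576²) = 0.008613 °C/m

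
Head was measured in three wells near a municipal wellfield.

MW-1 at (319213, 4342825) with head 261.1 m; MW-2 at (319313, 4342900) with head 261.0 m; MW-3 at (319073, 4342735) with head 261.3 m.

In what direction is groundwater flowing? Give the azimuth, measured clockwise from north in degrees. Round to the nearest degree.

Taking MW-1 as reference: MW-2−MW-1 = (100, 75, -0.1); MW-3−MW-1 = (-140, -90, +0.2).
Determinant of the coordinate differences = 100·(-90) − (-140)·75 = 1500.
∂h/∂x = [(-0.1)·(-90) − (+0.2)·75] / 1500 = -0.004000
∂h/∂y = [100·(+0.2) − (-140)·(-0.1)] / 1500 = +0.004000
Flow direction (−∇h) has components (+0.004000 E, -0.004000 N).
Azimuth = atan2(E, N) = atan2(+0.004000, -0.004000) = 135.0° ≈ 135°.

135°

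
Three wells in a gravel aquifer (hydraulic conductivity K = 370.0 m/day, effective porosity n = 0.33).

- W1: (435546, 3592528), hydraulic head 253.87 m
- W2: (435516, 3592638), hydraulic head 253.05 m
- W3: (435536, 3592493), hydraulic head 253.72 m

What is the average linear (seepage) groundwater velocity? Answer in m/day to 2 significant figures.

Three-point gradient (reference W1): Δ to W2 = (-30, 110, -0.82), Δ to W3 = (-10, -35, -0.15).
∂h/∂x = +0.02102, ∂h/∂y = -0.001721 (det = 2150).
|∇h| = √(0.02102² + -0.001721²) = 0.02109
Seepage velocity v = K·i/n = 370.0 × 0.02109 / 0.33 = 23.65 m/day.

24 m/day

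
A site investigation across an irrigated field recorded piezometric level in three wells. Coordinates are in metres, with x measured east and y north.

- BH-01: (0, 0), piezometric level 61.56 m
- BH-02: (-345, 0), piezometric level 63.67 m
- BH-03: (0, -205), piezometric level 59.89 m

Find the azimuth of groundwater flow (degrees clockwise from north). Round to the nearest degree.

143°

∂h/∂x = (63.67 − 61.56) / (-345 − 0) = -0.006116
∂h/∂y = (59.89 − 61.56) / (-205 − 0) = +0.008146
Flow direction (−∇h) has components (+0.006116 E, -0.008146 N).
Azimuth = atan2(E, N) = atan2(+0.006116, -0.008146) = 143.1° ≈ 143°.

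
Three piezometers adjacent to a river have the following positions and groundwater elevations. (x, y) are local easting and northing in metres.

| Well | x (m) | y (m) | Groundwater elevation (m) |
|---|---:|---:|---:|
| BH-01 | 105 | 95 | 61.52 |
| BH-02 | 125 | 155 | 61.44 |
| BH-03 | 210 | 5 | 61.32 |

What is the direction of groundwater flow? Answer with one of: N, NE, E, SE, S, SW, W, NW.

Differences from BH-01: to BH-02 (Δx, Δy, Δh) = (20, 60, -0.08); to BH-03 = (105, -90, -0.20).
Solve a·Δx + b·Δy = Δh: det = 20·(-90) − 105·60 = -8100.
∂h/∂x = [(-0.08)·(-90) − (-0.20)·60] / -8100 = -0.002370
∂h/∂y = [20·(-0.20) − 105·(-0.08)] / -8100 = -0.0005432
Flow = −∇h = (+0.002370 east, +0.0005432 north), which points east.

E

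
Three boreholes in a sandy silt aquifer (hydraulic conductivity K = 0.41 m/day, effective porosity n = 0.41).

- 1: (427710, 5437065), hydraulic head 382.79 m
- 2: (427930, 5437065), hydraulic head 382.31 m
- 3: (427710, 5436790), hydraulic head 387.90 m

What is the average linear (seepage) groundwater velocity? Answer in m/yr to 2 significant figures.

∂h/∂x = (382.31 − 382.79) / (427930 − 427710) = -0.002182
∂h/∂y = (387.90 − 382.79) / (5436790 − 5437065) = -0.01858
|∇h| = √(-0.002182² + -0.01858²) = 0.01871
Seepage velocity v = K·i/n = 0.41 × 0.01871 / 0.41 = 0.01871 m/day = 6.834 m/yr.

6.8 m/yr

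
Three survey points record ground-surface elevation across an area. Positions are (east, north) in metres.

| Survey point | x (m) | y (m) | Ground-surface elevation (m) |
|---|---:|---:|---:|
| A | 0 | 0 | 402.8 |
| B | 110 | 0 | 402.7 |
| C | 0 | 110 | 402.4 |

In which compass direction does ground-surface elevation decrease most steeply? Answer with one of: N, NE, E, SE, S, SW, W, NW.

∂z/∂x = (402.7 − 402.8) / (110 − 0) = -0.0009091
∂z/∂y = (402.4 − 402.8) / (110 − 0) = -0.003636
Steepest decrease is along −∇f = (+0.0009091 E, +0.003636 N) → north.

N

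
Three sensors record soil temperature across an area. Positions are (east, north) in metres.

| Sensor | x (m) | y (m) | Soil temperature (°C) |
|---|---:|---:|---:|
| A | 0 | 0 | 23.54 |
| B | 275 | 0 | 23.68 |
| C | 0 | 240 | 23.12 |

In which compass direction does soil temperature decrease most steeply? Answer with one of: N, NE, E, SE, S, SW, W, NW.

∂T/∂x = (23.68 − 23.54) / (275 − 0) = +0.0005091
∂T/∂y = (23.12 − 23.54) / (240 − 0) = -0.001750
Steepest decrease is along −∇f = (-0.0005091 E, +0.001750 N) → north.

N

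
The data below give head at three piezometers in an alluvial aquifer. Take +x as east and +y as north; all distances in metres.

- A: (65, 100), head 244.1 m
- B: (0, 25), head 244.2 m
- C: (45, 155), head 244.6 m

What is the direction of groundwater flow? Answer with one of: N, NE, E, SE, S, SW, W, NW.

Differences from A: to B (Δx, Δy, Δh) = (-65, -75, +0.1); to C = (-20, 55, +0.5).
Determinant of the coordinate differences = (-65)·55 − (-20)·(-75) = -5075.
∂h/∂x = [(+0.1)·55 − (+0.5)·(-75)] / -5075 = -0.008473
∂h/∂y = [(-65)·(+0.5) − (-20)·(+0.1)] / -5075 = +0.006010
Flow = −∇h = (+0.008473 east, -0.006010 north), which points southeast.

SE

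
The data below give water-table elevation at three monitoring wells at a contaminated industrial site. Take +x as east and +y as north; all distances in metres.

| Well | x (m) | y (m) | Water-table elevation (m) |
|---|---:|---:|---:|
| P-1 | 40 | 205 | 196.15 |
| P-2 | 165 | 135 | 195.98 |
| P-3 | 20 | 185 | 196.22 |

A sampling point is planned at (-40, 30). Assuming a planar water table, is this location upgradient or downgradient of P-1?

Differences from P-1: to P-2 (Δx, Δy, Δh) = (125, -70, -0.17); to P-3 = (-20, -20, +0.07).
Solve a·Δx + b·Δy = Δh: det = 125·(-20) − (-20)·(-70) = -3900.
∂h/∂x = [(-0.17)·(-20) − (+0.07)·(-70)] / -3900 = -0.002128
∂h/∂y = [125·(+0.07) − (-20)·(-0.17)] / -3900 = -0.001372
Head at (-40, 30) = 196.15 + (-0.002128)·(-80) + (-0.001372)·(-175) = 196.56 m.
That is higher than the 196.15 m at P-1, so the point is upgradient.

upgradient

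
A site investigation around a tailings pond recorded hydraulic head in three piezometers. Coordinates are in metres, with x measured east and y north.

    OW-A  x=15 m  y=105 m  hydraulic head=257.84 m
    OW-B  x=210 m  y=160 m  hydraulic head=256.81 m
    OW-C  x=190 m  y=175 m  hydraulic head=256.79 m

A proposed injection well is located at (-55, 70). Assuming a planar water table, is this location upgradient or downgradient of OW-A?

With h = a·x + b·y + c and OW-A as origin, the differences give:
  195·a + 55·b = -1.03
  175·a + 70·b = -1.05
Eliminate b (×70 and ×55, subtract): 4025·a = -14.350 → a = ∂h/∂x = -0.003565
Back-substitute: b = ∂h/∂y = -0.006087.
Head at (-55, 70) = 257.84 + (-0.003565)·(-70) + (-0.006087)·(-35) = 258.30 m.
That is higher than the 257.84 m at OW-A, so the point is upgradient.

upgradient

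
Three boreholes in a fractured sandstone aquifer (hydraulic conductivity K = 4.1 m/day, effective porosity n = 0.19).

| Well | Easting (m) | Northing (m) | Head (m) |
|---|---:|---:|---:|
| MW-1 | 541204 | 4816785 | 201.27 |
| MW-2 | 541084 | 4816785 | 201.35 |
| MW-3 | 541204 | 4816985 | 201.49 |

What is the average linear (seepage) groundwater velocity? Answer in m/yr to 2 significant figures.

∂h/∂x = (201.35 − 201.27) / (541084 − 541204) = -0.0006667
∂h/∂y = (201.49 − 201.27) / (4816985 − 4816785) = +0.001100
|∇h| = √(-0.0006667² + 0.001100²) = 0.001286
Seepage velocity v = K·i/n = 4.1 × 0.001286 / 0.19 = 0.02775 m/day = 10.14 m/yr.

10 m/yr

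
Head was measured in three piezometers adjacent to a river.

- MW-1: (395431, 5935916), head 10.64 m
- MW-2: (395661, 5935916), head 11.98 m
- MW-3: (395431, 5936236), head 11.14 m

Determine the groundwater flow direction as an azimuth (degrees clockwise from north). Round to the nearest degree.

255°

∂h/∂x = (11.98 − 10.64) / (395661 − 395431) = +0.005826
∂h/∂y = (11.14 − 10.64) / (5936236 − 5935916) = +0.001563
Flow direction (−∇h) has components (-0.005826 E, -0.001563 N).
Azimuth = atan2(E, N) = atan2(-0.005826, -0.001563) = 255.0° ≈ 255°.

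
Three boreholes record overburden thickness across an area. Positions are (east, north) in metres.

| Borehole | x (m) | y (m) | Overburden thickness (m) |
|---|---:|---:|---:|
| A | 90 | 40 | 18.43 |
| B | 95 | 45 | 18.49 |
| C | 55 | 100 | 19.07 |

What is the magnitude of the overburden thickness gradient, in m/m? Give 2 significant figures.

Taking A as reference: B−A = (5, 5, +0.06); C−A = (-35, 60, +0.64).
Solve a·Δx + b·Δy = Δd: det = 5·60 − (-35)·5 = 475.
∂d/∂x = [(+0.06)·60 − (+0.64)·5] / 475 = +0.0008421
∂d/∂y = [5·(+0.64) − (-35)·(+0.06)] / 475 = +0.01116
|∇f| = √(0.0008421² + 0.01116²) = 0.01119 m/m

0.011 m/m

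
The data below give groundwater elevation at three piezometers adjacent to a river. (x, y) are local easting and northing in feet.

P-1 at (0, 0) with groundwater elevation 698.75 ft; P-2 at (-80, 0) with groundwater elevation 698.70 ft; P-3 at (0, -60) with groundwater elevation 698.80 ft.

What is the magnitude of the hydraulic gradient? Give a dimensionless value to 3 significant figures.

0.00104

∂h/∂x = (698.70 − 698.75) / (-80 − 0) = +0.0006250
∂h/∂y = (698.80 − 698.75) / (-60 − 0) = -0.0008333
|∇h| = √(0.0006250² + -0.0008333²) = 0.001042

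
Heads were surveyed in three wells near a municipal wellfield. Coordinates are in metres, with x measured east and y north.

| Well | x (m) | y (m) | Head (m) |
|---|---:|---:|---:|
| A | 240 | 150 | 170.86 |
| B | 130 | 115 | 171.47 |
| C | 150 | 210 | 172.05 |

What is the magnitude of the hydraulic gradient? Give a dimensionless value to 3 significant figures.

Differences from A: to B (Δx, Δy, Δh) = (-110, -35, +0.61); to C = (-90, 60, +1.19).
Solve a·Δx + b·Δy = Δh: det = (-110)·60 − (-90)·(-35) = -9750.
∂h/∂x = [(+0.61)·60 − (+1.19)·(-35)] / -9750 = -0.008026
∂h/∂y = [(-110)·(+1.19) − (-90)·(+0.61)] / -9750 = +0.007795
|∇h| = √(-0.008026² + 0.007795²) = 0.01119

0.0112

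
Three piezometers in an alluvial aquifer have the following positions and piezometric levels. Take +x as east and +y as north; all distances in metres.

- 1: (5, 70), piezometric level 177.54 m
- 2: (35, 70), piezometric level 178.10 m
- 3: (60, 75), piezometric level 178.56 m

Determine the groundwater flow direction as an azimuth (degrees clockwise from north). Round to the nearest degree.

Differences from 1: to 2 (Δx, Δy, Δh) = (30, 0, +0.56); to 3 = (55, 5, +1.02).
Determinant of the coordinate differences = 30·5 − 55·0 = 150.
∂h/∂x = [(+0.56)·5 − (+1.02)·0] / 150 = +0.01867
∂h/∂y = [30·(+1.02) − 55·(+0.56)] / 150 = -0.001333
Flow direction (−∇h) has components (-0.01867 E, +0.001333 N).
Azimuth = atan2(E, N) = atan2(-0.01867, +0.001333) = 274.1° ≈ 274°.

274°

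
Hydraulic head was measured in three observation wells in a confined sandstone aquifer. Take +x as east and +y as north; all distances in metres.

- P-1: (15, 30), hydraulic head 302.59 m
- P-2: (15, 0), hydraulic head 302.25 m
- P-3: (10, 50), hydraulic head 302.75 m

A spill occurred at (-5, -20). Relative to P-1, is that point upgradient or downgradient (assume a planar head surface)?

Taking P-1 as reference: P-2−P-1 = (0, -30, -0.34); P-3−P-1 = (-5, 20, +0.16).
Determinant of the coordinate differences = 0·20 − (-5)·(-30) = -150.
∂h/∂x = [(-0.34)·20 − (+0.16)·(-30)] / -150 = +0.01333
∂h/∂y = [0·(+0.16) − (-5)·(-0.34)] / -150 = +0.01133
Head at (-5, -20) = 302.59 + (+0.01333)·(-20) + (+0.01133)·(-50) = 301.76 m.
That is lower than the 302.59 m at P-1, so the point is downgradient.

downgradient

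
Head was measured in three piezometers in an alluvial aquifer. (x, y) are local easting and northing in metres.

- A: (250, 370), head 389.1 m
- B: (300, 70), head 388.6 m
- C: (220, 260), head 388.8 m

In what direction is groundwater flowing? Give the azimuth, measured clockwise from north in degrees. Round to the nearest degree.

229°

Differences from A: to B (Δx, Δy, Δh) = (50, -300, -0.5); to C = (-30, -110, -0.3).
Solve a·Δx + b·Δy = Δh: det = 50·(-110) − (-30)·(-300) = -14500.
∂h/∂x = [(-0.5)·(-110) − (-0.3)·(-300)] / -14500 = +0.002414
∂h/∂y = [50·(-0.3) − (-30)·(-0.5)] / -14500 = +0.002069
Flow direction (−∇h) has components (-0.002414 E, -0.002069 N).
Azimuth = atan2(E, N) = atan2(-0.002414, -0.002069) = 229.4° ≈ 229°.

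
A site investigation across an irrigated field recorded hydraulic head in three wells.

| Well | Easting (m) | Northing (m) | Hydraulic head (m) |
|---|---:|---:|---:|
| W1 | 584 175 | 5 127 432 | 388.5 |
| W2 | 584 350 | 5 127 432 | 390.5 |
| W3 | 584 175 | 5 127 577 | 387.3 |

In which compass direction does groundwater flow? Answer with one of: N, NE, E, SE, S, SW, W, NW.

NW

∂h/∂x = (390.5 − 388.5) / (584350 − 584175) = +0.01143
∂h/∂y = (387.3 − 388.5) / (5127577 − 5127432) = -0.008276
Flow = −∇h = (-0.01143 east, +0.008276 north), which points northwest.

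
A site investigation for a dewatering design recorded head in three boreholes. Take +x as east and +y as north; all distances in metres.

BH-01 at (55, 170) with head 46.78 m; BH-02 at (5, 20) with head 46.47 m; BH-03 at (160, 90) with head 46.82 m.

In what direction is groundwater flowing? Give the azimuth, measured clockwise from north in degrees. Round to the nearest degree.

With h = a·x + b·y + c and BH-01 as origin, the differences give:
  (-50)·a + (-150)·b = -0.31
  105·a + (-80)·b = +0.04
Eliminate b (×(-80) and ×(-150), subtract): 19750·a = 30.800 → a = ∂h/∂x = +0.001559
Back-substitute: b = ∂h/∂y = +0.001547.
Flow direction (−∇h) has components (-0.001559 E, -0.001547 N).
Azimuth = atan2(E, N) = atan2(-0.001559, -0.001547) = 225.2° ≈ 225°.

225°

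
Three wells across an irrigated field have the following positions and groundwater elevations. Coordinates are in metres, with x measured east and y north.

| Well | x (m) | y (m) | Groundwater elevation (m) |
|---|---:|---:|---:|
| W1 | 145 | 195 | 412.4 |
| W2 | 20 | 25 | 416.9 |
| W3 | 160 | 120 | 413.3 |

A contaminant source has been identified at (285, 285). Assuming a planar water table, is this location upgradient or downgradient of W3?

Taking W1 as reference: W2−W1 = (-125, -170, +4.5); W3−W1 = (15, -75, +0.9).
Determinant of the coordinate differences = (-125)·(-75) − 15·(-170) = 11925.
∂h/∂x = [(+4.5)·(-75) − (+0.9)·(-170)] / 11925 = -0.01547
∂h/∂y = [(-125)·(+0.9) − 15·(+4.5)] / 11925 = -0.01509
Head at (285, 285) = 412.4 + (-0.01547)·(140) + (-0.01509)·(90) = 408.88 m.
That is lower than the 413.3 m at W3, so the point is downgradient.

downgradient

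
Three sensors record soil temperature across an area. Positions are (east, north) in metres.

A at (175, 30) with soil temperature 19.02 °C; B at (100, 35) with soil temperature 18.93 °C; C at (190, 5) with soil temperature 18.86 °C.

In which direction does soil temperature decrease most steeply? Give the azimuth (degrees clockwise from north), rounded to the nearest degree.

193°

Differences from A: to B (Δx, Δy, Δh) = (-75, 5, -0.09); to C = (15, -25, -0.16).
Determinant of the coordinate differences = (-75)·(-25) − 15·5 = 1800.
∂T/∂x = [(-0.09)·(-25) − (-0.16)·5] / 1800 = +0.001694
∂T/∂y = [(-75)·(-0.16) − 15·(-0.09)] / 1800 = +0.007417
Steepest decrease is along −∇f: components (-0.001694 E, -0.007417 N).
Azimuth = atan2(-0.001694, -0.007417) = 192.9° ≈ 193°.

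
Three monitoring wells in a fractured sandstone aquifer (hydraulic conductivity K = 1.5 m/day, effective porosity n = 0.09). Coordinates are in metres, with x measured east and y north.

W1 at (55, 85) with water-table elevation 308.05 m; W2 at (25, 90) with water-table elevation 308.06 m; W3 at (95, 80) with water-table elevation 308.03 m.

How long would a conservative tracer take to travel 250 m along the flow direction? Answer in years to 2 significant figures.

With h = a·x + b·y + c and W1 as origin, the differences give:
  (-30)·a + 5·b = +0.01
  40·a + (-5)·b = -0.02
Eliminate b (×(-5) and ×5, subtract): -50·a = 0.050 → a = ∂h/∂x = -0.001000
Back-substitute: b = ∂h/∂y = -0.004000.
|∇h| = √(-0.001000² + -0.004000²) = 0.004123
Seepage velocity v = K·i/n = 1.5 × 0.004123 / 0.09 = 0.06872 m/day.
t = 250 / 0.06872 = 3638 days = 9.96 years.

10.0 years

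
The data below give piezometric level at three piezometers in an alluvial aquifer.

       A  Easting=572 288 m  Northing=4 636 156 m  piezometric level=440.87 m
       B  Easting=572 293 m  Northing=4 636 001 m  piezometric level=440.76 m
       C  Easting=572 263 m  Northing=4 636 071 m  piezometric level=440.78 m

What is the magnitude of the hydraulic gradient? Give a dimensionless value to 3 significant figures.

Differences from A: to B (Δx, Δy, Δh) = (5, -155, -0.11); to C = (-25, -85, -0.09).
Determinant of the coordinate differences = 5·(-85) − (-25)·(-155) = -4300.
∂h/∂x = [(-0.11)·(-85) − (-0.09)·(-155)] / -4300 = +0.001070
∂h/∂y = [5·(-0.09) − (-25)·(-0.11)] / -4300 = +0.0007442
|∇h| = √(0.001070² + 0.0007442²) = 0.001303

0.00130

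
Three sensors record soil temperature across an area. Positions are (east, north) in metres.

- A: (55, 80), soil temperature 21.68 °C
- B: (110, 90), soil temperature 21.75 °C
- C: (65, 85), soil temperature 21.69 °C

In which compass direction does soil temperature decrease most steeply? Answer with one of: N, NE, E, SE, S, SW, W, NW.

Differences from A: to B (Δx, Δy, Δh) = (55, 10, +0.07); to C = (10, 5, +0.01).
Determinant of the coordinate differences = 55·5 − 10·10 = 175.
∂T/∂x = [(+0.07)·5 − (+0.01)·10] / 175 = +0.001429
∂T/∂y = [55·(+0.01) − 10·(+0.07)] / 175 = -0.0008571
Steepest decrease is along −∇f = (-0.001429 E, +0.0008571 N) → northwest.

NW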